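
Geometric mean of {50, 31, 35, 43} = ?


Product = 50 × 31 × 35 × 43 = 2332750
GM = 2332750^(1/4) = 39.0811

GM = 39.0811


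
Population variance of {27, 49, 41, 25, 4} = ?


Mean = 29.2000
Squared deviations: 4.8400, 392.0400, 139.2400, 17.6400, 635.0400
Sum = 1188.8000
Variance = 1188.8000/5 = 237.7600

Variance = 237.7600


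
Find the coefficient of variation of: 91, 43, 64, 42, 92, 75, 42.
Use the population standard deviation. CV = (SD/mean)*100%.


Mean = 64.1429
SD = 20.8493
CV = (20.8493/64.1429)*100 = 32.5045%

CV = 32.5045%


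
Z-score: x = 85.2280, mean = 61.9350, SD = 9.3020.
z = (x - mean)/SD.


z = (85.2280 - 61.9350)/9.3020
= 23.2930/9.3020
= 2.5041

z = 2.5041


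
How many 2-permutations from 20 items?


P(20,2) = 20!/18!
= 2432902008176640000/6402373705728000
= 380

P(20,2) = 380


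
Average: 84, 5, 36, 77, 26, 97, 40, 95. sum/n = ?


Sum = 84 + 5 + 36 + 77 + 26 + 97 + 40 + 95 = 460
n = 8
Mean = 460/8 = 57.5000

Mean = 57.5000


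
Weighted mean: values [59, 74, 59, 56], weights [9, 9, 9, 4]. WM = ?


Numerator = 59*9 + 74*9 + 59*9 + 56*4 = 1952
Denominator = 9 + 9 + 9 + 4 = 31
WM = 1952/31 = 62.9677

WM = 62.9677


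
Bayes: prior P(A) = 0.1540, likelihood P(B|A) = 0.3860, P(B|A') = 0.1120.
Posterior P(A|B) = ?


P(B) = P(B|A)*P(A) + P(B|A')*P(A')
= 0.3860*0.1540 + 0.1120*0.8460
= 0.059444 + 0.094752 = 0.154196
P(A|B) = 0.059444/0.154196 = 0.3855

P(A|B) = 0.3855


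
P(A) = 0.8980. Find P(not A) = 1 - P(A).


P(not A) = 1 - 0.8980 = 0.1020

P(not A) = 0.1020


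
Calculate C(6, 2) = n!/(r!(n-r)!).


C(6,2) = 6!/(2! × 4!)
= 720/(2 × 24)
= 15

C(6,2) = 15


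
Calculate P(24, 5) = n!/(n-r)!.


P(24,5) = 24!/19!
= 620448401733239439360000/121645100408832000
= 5100480

P(24,5) = 5100480


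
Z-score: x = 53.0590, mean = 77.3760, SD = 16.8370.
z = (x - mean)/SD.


z = (53.0590 - 77.3760)/16.8370
= -24.3170/16.8370
= -1.4443

z = -1.4443


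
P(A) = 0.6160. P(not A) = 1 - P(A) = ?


P(not A) = 1 - 0.6160 = 0.3840

P(not A) = 0.3840


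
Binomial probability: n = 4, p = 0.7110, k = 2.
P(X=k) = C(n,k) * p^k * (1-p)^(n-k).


C(4,2) = 6
p^2 = 0.505521
(1-p)^2 = 0.083521
P = 6 * 0.505521 * 0.083521 = 0.2533

P(X=2) = 0.2533


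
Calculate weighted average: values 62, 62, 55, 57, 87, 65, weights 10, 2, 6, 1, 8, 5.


Numerator = 62*10 + 62*2 + 55*6 + 57*1 + 87*8 + 65*5 = 2152
Denominator = 10 + 2 + 6 + 1 + 8 + 5 = 32
WM = 2152/32 = 67.2500

WM = 67.2500


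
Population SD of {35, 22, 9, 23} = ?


Mean = 22.2500
Variance = 84.6875
SD = sqrt(84.6875) = 9.2026

SD = 9.2026


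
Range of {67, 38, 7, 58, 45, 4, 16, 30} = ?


Max = 67, Min = 4
Range = 67 - 4 = 63

Range = 63


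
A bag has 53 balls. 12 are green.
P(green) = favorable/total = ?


P = 12/53 = 0.2264

P = 0.2264


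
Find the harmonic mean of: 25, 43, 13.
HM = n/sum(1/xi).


Sum of reciprocals = 1/25 + 1/43 + 1/13 = 0.140179
HM = 3/0.140179 = 21.4012

HM = 21.4012


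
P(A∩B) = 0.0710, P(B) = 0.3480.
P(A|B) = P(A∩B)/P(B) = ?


P(A|B) = 0.0710/0.3480 = 0.2040

P(A|B) = 0.2040


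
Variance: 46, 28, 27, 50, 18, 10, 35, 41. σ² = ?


Mean = 31.8750
Squared deviations: 199.5156, 15.0156, 23.7656, 328.5156, 192.5156, 478.5156, 9.7656, 83.2656
Sum = 1330.8750
Variance = 1330.8750/8 = 166.3594

Variance = 166.3594


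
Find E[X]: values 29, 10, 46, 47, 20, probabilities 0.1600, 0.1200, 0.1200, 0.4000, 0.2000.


E[X] = 29*0.1600 + 10*0.1200 + 46*0.1200 + 47*0.4000 + 20*0.2000
= 4.6400 + 1.2000 + 5.5200 + 18.8000 + 4.0000
= 34.1600

E[X] = 34.1600


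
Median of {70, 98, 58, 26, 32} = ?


Sorted: 26, 32, 58, 70, 98
n = 5 (odd)
Middle value = 58

Median = 58


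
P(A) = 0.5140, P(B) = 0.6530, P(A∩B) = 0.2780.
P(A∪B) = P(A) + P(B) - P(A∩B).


P(A∪B) = 0.5140 + 0.6530 - 0.2780
= 1.1670 - 0.2780
= 0.8890

P(A∪B) = 0.8890


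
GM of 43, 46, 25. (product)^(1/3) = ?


Product = 43 × 46 × 25 = 49450
GM = 49450^(1/3) = 36.7047

GM = 36.7047


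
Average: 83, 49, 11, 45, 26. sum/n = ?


Sum = 83 + 49 + 11 + 45 + 26 = 214
n = 5
Mean = 214/5 = 42.8000

Mean = 42.8000


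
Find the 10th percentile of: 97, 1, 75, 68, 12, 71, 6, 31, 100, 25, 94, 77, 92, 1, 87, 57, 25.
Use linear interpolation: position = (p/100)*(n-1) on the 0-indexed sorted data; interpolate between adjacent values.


Sorted: 1, 1, 6, 12, 25, 25, 31, 57, 68, 71, 75, 77, 87, 92, 94, 97, 100
n = 17
Index = 10/100 * 16 = 1.6000
Lower = data[1] = 1, Upper = data[2] = 6
P10 = 1 + 0.6000*(5) = 4.0000

P10 = 4.0000


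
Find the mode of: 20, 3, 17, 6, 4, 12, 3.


Frequencies: 3:2, 4:1, 6:1, 12:1, 17:1, 20:1
Max frequency = 2
Mode = 3

Mode = 3


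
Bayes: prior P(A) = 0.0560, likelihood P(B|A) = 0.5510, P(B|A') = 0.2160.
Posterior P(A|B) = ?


P(B) = P(B|A)*P(A) + P(B|A')*P(A')
= 0.5510*0.0560 + 0.2160*0.9440
= 0.030856 + 0.203904 = 0.234760
P(A|B) = 0.030856/0.234760 = 0.1314

P(A|B) = 0.1314


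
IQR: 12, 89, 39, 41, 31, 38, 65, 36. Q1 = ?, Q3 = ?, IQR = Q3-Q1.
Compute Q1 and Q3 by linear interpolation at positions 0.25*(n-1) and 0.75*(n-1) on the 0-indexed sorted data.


Sorted: 12, 31, 36, 38, 39, 41, 65, 89
Q1 (25th %ile) = 34.7500
Q3 (75th %ile) = 47.0000
IQR = 47.0000 - 34.7500 = 12.2500

IQR = 12.2500


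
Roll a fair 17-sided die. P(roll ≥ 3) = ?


Favorable outcomes (roll ≥ 3): 15
Total outcomes = 17
P = 15/17 = 0.8824

P = 0.8824


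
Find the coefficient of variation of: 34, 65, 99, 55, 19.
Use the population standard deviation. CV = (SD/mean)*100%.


Mean = 54.4000
SD = 27.4634
CV = (27.4634/54.4000)*100 = 50.4842%

CV = 50.4842%


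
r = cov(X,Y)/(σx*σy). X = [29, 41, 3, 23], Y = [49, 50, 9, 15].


Mean X = 24.0000, Mean Y = 30.7500
SD X = 13.747727, SD Y = 18.872930
Cov = 222.750000
r = 222.750000/(13.747727*18.872930) = 0.8585

r = 0.8585


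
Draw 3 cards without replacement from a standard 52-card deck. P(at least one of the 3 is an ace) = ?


P(at least one) = 1 - P(none)
P(none) = (48/52) × (47/51) × (46/50) = 0.782624
P(at least one) = 1 - 0.782624 = 0.2174

P = 0.2174


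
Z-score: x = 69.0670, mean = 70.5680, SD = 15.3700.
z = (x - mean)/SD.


z = (69.0670 - 70.5680)/15.3700
= -1.5010/15.3700
= -0.0977

z = -0.0977


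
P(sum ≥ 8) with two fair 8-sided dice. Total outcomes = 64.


Total outcomes = 8×8 = 64
Favorable (sum ≥ 8): 43
P = 43/64 = 0.6719

P = 0.6719


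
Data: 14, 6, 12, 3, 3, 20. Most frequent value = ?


Frequencies: 3:2, 6:1, 12:1, 14:1, 20:1
Max frequency = 2
Mode = 3

Mode = 3


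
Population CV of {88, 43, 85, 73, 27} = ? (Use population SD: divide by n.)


Mean = 63.2000
SD = 24.1031
CV = (24.1031/63.2000)*100 = 38.1378%

CV = 38.1378%


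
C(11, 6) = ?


C(11,6) = 11!/(6! × 5!)
= 39916800/(720 × 120)
= 462

C(11,6) = 462


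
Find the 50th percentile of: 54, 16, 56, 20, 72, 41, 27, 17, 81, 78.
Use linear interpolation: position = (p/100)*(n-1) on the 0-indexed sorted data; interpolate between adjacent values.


Sorted: 16, 17, 20, 27, 41, 54, 56, 72, 78, 81
n = 10
Index = 50/100 * 9 = 4.5000
Lower = data[4] = 41, Upper = data[5] = 54
P50 = 41 + 0.5000*(13) = 47.5000

P50 = 47.5000


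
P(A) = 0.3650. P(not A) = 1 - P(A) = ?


P(not A) = 1 - 0.3650 = 0.6350

P(not A) = 0.6350


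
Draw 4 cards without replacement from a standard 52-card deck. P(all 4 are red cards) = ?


P(all red cards) = (26/52) × (25/51) × (24/50) × (23/49)
= 0.0552

P = 0.0552


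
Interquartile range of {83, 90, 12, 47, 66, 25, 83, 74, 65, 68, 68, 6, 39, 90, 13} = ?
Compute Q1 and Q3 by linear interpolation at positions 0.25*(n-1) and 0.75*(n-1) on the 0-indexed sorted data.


Sorted: 6, 12, 13, 25, 39, 47, 65, 66, 68, 68, 74, 83, 83, 90, 90
Q1 (25th %ile) = 32.0000
Q3 (75th %ile) = 78.5000
IQR = 78.5000 - 32.0000 = 46.5000

IQR = 46.5000


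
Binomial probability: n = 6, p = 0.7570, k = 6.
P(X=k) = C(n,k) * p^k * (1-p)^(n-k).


C(6,6) = 1
p^6 = 0.188181
(1-p)^0 = 1.000000
P = 1 * 0.188181 * 1.000000 = 0.1882

P(X=6) = 0.1882


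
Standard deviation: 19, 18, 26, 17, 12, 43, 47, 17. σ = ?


Mean = 24.8750
Variance = 148.8594
SD = sqrt(148.8594) = 12.2008

SD = 12.2008


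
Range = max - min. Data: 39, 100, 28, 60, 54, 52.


Max = 100, Min = 28
Range = 100 - 28 = 72

Range = 72


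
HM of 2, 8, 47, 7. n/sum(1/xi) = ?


Sum of reciprocals = 1/2 + 1/8 + 1/47 + 1/7 = 0.789134
HM = 4/0.789134 = 5.0688

HM = 5.0688


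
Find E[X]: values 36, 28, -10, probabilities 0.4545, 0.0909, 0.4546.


E[X] = 36*0.4545 + 28*0.0909 - 10*0.4546
= 16.3620 + 2.5452 - 4.5460
= 14.3612

E[X] = 14.3612


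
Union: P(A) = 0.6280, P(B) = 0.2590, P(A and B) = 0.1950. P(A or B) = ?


P(A∪B) = 0.6280 + 0.2590 - 0.1950
= 0.8870 - 0.1950
= 0.6920

P(A∪B) = 0.6920


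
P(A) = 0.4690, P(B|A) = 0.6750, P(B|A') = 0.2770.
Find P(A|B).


P(B) = P(B|A)*P(A) + P(B|A')*P(A')
= 0.6750*0.4690 + 0.2770*0.5310
= 0.316575 + 0.147087 = 0.463662
P(A|B) = 0.316575/0.463662 = 0.6828

P(A|B) = 0.6828


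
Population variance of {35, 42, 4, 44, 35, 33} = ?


Mean = 32.1667
Squared deviations: 8.0278, 96.6944, 793.3611, 140.0278, 8.0278, 0.6944
Sum = 1046.8333
Variance = 1046.8333/6 = 174.4722

Variance = 174.4722


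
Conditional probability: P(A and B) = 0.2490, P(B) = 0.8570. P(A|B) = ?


P(A|B) = 0.2490/0.8570 = 0.2905

P(A|B) = 0.2905


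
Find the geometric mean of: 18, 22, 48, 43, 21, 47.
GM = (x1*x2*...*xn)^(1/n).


Product = 18 × 22 × 48 × 43 × 21 × 47 = 806718528
GM = 806718528^(1/6) = 30.5108

GM = 30.5108


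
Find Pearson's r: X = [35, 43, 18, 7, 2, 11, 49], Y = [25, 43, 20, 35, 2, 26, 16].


Mean X = 23.5714, Mean Y = 23.8571
SD X = 17.253216, SD Y = 12.252447
Cov = 66.653061
r = 66.653061/(17.253216*12.252447) = 0.3153

r = 0.3153


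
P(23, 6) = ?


P(23,6) = 23!/17!
= 25852016738884976640000/355687428096000
= 72681840

P(23,6) = 72681840


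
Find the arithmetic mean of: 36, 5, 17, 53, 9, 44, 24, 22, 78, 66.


Sum = 36 + 5 + 17 + 53 + 9 + 44 + 24 + 22 + 78 + 66 = 354
n = 10
Mean = 354/10 = 35.4000

Mean = 35.4000


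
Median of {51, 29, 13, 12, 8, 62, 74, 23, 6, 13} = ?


Sorted: 6, 8, 12, 13, 13, 23, 29, 51, 62, 74
n = 10 (even)
Middle values: 13 and 23
Median = (13+23)/2 = 18.0000

Median = 18.0000


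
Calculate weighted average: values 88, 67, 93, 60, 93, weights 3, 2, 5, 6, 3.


Numerator = 88*3 + 67*2 + 93*5 + 60*6 + 93*3 = 1502
Denominator = 3 + 2 + 5 + 6 + 3 = 19
WM = 1502/19 = 79.0526

WM = 79.0526


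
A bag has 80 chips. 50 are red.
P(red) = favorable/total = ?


P = 50/80 = 0.6250

P = 0.6250


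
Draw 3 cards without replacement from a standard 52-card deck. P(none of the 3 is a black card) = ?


P(no black cards) = (26/52) × (25/51) × (24/50)
= 0.1176

P = 0.1176


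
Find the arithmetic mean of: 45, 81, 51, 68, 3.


Sum = 45 + 81 + 51 + 68 + 3 = 248
n = 5
Mean = 248/5 = 49.6000

Mean = 49.6000


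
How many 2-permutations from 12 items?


P(12,2) = 12!/10!
= 479001600/3628800
= 132

P(12,2) = 132


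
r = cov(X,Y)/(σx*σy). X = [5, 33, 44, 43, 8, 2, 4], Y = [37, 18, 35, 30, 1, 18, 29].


Mean X = 19.8571, Mean Y = 24.0000
SD X = 17.819961, SD Y = 11.661904
Cov = 61.857143
r = 61.857143/(17.819961*11.661904) = 0.2977

r = 0.2977


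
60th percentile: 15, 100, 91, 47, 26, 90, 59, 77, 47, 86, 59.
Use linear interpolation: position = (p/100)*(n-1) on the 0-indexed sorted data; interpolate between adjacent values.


Sorted: 15, 26, 47, 47, 59, 59, 77, 86, 90, 91, 100
n = 11
Index = 60/100 * 10 = 6.0000
Lower = data[6] = 77, Upper = data[7] = 86
P60 = 77 + 0*(9) = 77.0000

P60 = 77.0000


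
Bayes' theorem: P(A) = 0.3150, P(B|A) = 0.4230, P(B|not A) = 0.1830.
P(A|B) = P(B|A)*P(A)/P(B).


P(B) = P(B|A)*P(A) + P(B|A')*P(A')
= 0.4230*0.3150 + 0.1830*0.6850
= 0.133245 + 0.125355 = 0.258600
P(A|B) = 0.133245/0.258600 = 0.5153

P(A|B) = 0.5153


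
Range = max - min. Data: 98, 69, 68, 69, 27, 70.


Max = 98, Min = 27
Range = 98 - 27 = 71

Range = 71


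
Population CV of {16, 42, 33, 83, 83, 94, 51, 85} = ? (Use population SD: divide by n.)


Mean = 60.8750
SD = 27.1636
CV = (27.1636/60.8750)*100 = 44.6219%

CV = 44.6219%


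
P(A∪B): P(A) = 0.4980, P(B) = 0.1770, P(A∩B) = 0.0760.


P(A∪B) = 0.4980 + 0.1770 - 0.0760
= 0.6750 - 0.0760
= 0.5990

P(A∪B) = 0.5990


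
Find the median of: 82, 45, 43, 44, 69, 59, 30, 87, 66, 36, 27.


Sorted: 27, 30, 36, 43, 44, 45, 59, 66, 69, 82, 87
n = 11 (odd)
Middle value = 45

Median = 45


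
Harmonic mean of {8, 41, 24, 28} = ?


Sum of reciprocals = 1/8 + 1/41 + 1/24 + 1/28 = 0.226771
HM = 4/0.226771 = 17.6389

HM = 17.6389


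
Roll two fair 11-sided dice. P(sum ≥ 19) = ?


Total outcomes = 11×11 = 121
Favorable (sum ≥ 19): 10
P = 10/121 = 0.0826

P = 0.0826


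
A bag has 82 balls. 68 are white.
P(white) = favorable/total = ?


P = 68/82 = 0.8293

P = 0.8293


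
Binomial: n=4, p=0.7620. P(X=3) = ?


C(4,3) = 4
p^3 = 0.442451
(1-p)^1 = 0.238000
P = 4 * 0.442451 * 0.238000 = 0.4212

P(X=3) = 0.4212


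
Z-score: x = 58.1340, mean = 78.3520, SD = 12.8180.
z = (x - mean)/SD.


z = (58.1340 - 78.3520)/12.8180
= -20.2180/12.8180
= -1.5773

z = -1.5773


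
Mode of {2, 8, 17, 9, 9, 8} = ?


Frequencies: 2:1, 8:2, 9:2, 17:1
Max frequency = 2
Mode = 8, 9

Mode = 8, 9


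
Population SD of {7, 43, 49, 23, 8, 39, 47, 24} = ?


Mean = 30.0000
Variance = 249.7500
SD = sqrt(249.7500) = 15.8035

SD = 15.8035


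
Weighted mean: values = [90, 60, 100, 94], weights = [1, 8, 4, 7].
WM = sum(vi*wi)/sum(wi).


Numerator = 90*1 + 60*8 + 100*4 + 94*7 = 1628
Denominator = 1 + 8 + 4 + 7 = 20
WM = 1628/20 = 81.4000

WM = 81.4000


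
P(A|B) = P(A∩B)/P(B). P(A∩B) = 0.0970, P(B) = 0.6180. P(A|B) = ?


P(A|B) = 0.0970/0.6180 = 0.1570

P(A|B) = 0.1570


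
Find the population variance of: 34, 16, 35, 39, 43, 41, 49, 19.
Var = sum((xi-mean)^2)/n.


Mean = 34.5000
Squared deviations: 0.2500, 342.2500, 0.2500, 20.2500, 72.2500, 42.2500, 210.2500, 240.2500
Sum = 928.0000
Variance = 928.0000/8 = 116.0000

Variance = 116.0000


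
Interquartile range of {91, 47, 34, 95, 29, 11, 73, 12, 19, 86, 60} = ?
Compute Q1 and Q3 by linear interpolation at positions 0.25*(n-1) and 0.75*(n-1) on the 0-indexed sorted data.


Sorted: 11, 12, 19, 29, 34, 47, 60, 73, 86, 91, 95
Q1 (25th %ile) = 24.0000
Q3 (75th %ile) = 79.5000
IQR = 79.5000 - 24.0000 = 55.5000

IQR = 55.5000


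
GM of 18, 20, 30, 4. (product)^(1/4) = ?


Product = 18 × 20 × 30 × 4 = 43200
GM = 43200^(1/4) = 14.4169

GM = 14.4169


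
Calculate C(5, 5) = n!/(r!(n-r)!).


C(5,5) = 5!/(5! × 0!)
= 120/(120 × 1)
= 1

C(5,5) = 1


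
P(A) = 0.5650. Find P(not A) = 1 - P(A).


P(not A) = 1 - 0.5650 = 0.4350

P(not A) = 0.4350


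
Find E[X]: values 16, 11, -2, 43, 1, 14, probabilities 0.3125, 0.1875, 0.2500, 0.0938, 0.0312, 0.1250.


E[X] = 16*0.3125 + 11*0.1875 - 2*0.2500 + 43*0.0938 + 1*0.0312 + 14*0.1250
= 5.0000 + 2.0625 - 0.5000 + 4.0334 + 0.0312 + 1.7500
= 12.3771

E[X] = 12.3771


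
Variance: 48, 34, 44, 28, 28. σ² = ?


Mean = 36.4000
Squared deviations: 134.5600, 5.7600, 57.7600, 70.5600, 70.5600
Sum = 339.2000
Variance = 339.2000/5 = 67.8400

Variance = 67.8400


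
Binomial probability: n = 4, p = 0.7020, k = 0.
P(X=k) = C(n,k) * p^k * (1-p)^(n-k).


C(4,0) = 1
p^0 = 1.000000
(1-p)^4 = 0.007886
P = 1 * 1.000000 * 0.007886 = 0.0079

P(X=0) = 0.0079


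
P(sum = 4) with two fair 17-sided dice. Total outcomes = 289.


Total outcomes = 17×17 = 289
Favorable (sum = 4): 3
P = 3/289 = 0.0104

P = 0.0104


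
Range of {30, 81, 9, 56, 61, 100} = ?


Max = 100, Min = 9
Range = 100 - 9 = 91

Range = 91


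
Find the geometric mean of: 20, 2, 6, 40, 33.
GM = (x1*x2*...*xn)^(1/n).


Product = 20 × 2 × 6 × 40 × 33 = 316800
GM = 316800^(1/5) = 12.5938

GM = 12.5938


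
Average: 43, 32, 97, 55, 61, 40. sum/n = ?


Sum = 43 + 32 + 97 + 55 + 61 + 40 = 328
n = 6
Mean = 328/6 = 54.6667

Mean = 54.6667


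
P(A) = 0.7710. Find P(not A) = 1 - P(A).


P(not A) = 1 - 0.7710 = 0.2290

P(not A) = 0.2290


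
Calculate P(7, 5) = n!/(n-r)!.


P(7,5) = 7!/2!
= 5040/2
= 2520

P(7,5) = 2520


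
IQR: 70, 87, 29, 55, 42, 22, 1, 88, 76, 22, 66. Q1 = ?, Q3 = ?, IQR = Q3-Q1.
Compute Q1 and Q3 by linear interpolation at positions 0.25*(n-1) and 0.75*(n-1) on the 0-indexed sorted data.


Sorted: 1, 22, 22, 29, 42, 55, 66, 70, 76, 87, 88
Q1 (25th %ile) = 25.5000
Q3 (75th %ile) = 73.0000
IQR = 73.0000 - 25.5000 = 47.5000

IQR = 47.5000


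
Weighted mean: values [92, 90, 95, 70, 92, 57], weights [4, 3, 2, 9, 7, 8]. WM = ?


Numerator = 92*4 + 90*3 + 95*2 + 70*9 + 92*7 + 57*8 = 2558
Denominator = 4 + 3 + 2 + 9 + 7 + 8 = 33
WM = 2558/33 = 77.5152

WM = 77.5152


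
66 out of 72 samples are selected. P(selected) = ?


P = 66/72 = 0.9167

P = 0.9167


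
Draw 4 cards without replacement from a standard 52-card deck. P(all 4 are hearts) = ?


P(all hearts) = (13/52) × (12/51) × (11/50) × (10/49)
= 0.0026

P = 0.0026


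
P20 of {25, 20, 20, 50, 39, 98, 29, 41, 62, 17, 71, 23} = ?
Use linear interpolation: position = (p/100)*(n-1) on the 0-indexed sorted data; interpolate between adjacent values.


Sorted: 17, 20, 20, 23, 25, 29, 39, 41, 50, 62, 71, 98
n = 12
Index = 20/100 * 11 = 2.2000
Lower = data[2] = 20, Upper = data[3] = 23
P20 = 20 + 0.2000*(3) = 20.6000

P20 = 20.6000


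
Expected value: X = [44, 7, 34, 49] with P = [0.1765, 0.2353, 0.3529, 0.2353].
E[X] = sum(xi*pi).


E[X] = 44*0.1765 + 7*0.2353 + 34*0.3529 + 49*0.2353
= 7.7660 + 1.6471 + 11.9986 + 11.5297
= 32.9414

E[X] = 32.9414


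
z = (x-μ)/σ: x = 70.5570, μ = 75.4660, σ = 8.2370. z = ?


z = (70.5570 - 75.4660)/8.2370
= -4.9090/8.2370
= -0.5960

z = -0.5960


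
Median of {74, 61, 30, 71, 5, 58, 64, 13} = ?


Sorted: 5, 13, 30, 58, 61, 64, 71, 74
n = 8 (even)
Middle values: 58 and 61
Median = (58+61)/2 = 59.5000

Median = 59.5000


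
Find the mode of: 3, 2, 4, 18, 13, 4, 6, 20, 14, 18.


Frequencies: 2:1, 3:1, 4:2, 6:1, 13:1, 14:1, 18:2, 20:1
Max frequency = 2
Mode = 4, 18

Mode = 4, 18


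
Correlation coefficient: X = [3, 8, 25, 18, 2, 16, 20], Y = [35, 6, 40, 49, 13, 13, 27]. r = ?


Mean X = 13.1429, Mean Y = 26.1429
SD X = 8.218943, SD Y = 14.855769
Cov = 57.693878
r = 57.693878/(8.218943*14.855769) = 0.4725

r = 0.4725


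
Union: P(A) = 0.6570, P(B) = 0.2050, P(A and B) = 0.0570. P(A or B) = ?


P(A∪B) = 0.6570 + 0.2050 - 0.0570
= 0.8620 - 0.0570
= 0.8050

P(A∪B) = 0.8050


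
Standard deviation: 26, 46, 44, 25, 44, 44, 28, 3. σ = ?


Mean = 32.5000
Variance = 196.0000
SD = sqrt(196.0000) = 14.0000

SD = 14.0000


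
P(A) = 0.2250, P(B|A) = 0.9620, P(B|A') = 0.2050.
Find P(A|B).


P(B) = P(B|A)*P(A) + P(B|A')*P(A')
= 0.9620*0.2250 + 0.2050*0.7750
= 0.216450 + 0.158875 = 0.375325
P(A|B) = 0.216450/0.375325 = 0.5767

P(A|B) = 0.5767


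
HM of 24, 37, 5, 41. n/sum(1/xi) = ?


Sum of reciprocals = 1/24 + 1/37 + 1/5 + 1/41 = 0.293084
HM = 4/0.293084 = 13.6480

HM = 13.6480


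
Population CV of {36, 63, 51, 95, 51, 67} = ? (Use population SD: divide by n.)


Mean = 60.5000
SD = 18.3462
CV = (18.3462/60.5000)*100 = 30.3243%

CV = 30.3243%


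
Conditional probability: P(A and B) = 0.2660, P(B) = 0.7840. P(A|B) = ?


P(A|B) = 0.2660/0.7840 = 0.3393

P(A|B) = 0.3393


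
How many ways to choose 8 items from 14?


C(14,8) = 14!/(8! × 6!)
= 87178291200/(40320 × 720)
= 3003

C(14,8) = 3003


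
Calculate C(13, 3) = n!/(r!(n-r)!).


C(13,3) = 13!/(3! × 10!)
= 6227020800/(6 × 3628800)
= 286

C(13,3) = 286


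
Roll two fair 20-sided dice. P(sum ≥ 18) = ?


Total outcomes = 20×20 = 400
Favorable (sum ≥ 18): 264
P = 264/400 = 0.6600

P = 0.6600


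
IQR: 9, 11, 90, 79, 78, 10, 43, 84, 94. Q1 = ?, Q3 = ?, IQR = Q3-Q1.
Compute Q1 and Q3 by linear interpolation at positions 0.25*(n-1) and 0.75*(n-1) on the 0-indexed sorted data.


Sorted: 9, 10, 11, 43, 78, 79, 84, 90, 94
Q1 (25th %ile) = 11.0000
Q3 (75th %ile) = 84.0000
IQR = 84.0000 - 11.0000 = 73.0000

IQR = 73.0000


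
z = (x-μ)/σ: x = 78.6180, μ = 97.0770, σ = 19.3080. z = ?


z = (78.6180 - 97.0770)/19.3080
= -18.4590/19.3080
= -0.9560

z = -0.9560


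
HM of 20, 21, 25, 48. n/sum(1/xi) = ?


Sum of reciprocals = 1/20 + 1/21 + 1/25 + 1/48 = 0.158452
HM = 4/0.158452 = 25.2442

HM = 25.2442


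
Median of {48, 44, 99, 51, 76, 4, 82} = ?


Sorted: 4, 44, 48, 51, 76, 82, 99
n = 7 (odd)
Middle value = 51

Median = 51


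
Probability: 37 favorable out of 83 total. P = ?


P = 37/83 = 0.4458

P = 0.4458


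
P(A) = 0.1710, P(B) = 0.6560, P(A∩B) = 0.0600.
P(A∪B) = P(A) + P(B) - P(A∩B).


P(A∪B) = 0.1710 + 0.6560 - 0.0600
= 0.8270 - 0.0600
= 0.7670

P(A∪B) = 0.7670


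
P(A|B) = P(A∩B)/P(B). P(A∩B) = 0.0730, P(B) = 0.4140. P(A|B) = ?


P(A|B) = 0.0730/0.4140 = 0.1763

P(A|B) = 0.1763


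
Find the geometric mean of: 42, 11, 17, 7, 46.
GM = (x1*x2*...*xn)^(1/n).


Product = 42 × 11 × 17 × 7 × 46 = 2528988
GM = 2528988^(1/5) = 19.0805

GM = 19.0805


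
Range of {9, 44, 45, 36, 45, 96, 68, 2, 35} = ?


Max = 96, Min = 2
Range = 96 - 2 = 94

Range = 94


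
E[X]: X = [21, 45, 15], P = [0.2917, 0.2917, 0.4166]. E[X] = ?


E[X] = 21*0.2917 + 45*0.2917 + 15*0.4166
= 6.1257 + 13.1265 + 6.2490
= 25.5012

E[X] = 25.5012


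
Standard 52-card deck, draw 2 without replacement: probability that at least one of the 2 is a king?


P(at least one) = 1 - P(none)
P(none) = (48/52) × (47/51) = 0.850679
P(at least one) = 1 - 0.850679 = 0.1493

P = 0.1493


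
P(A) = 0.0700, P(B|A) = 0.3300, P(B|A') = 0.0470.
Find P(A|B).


P(B) = P(B|A)*P(A) + P(B|A')*P(A')
= 0.3300*0.0700 + 0.0470*0.9300
= 0.023100 + 0.043710 = 0.066810
P(A|B) = 0.023100/0.066810 = 0.3458

P(A|B) = 0.3458


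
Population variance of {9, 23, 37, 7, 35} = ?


Mean = 22.2000
Squared deviations: 174.2400, 0.6400, 219.0400, 231.0400, 163.8400
Sum = 788.8000
Variance = 788.8000/5 = 157.7600

Variance = 157.7600


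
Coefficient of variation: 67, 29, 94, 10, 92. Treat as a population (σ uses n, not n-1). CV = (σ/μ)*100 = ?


Mean = 58.4000
SD = 33.6963
CV = (33.6963/58.4000)*100 = 57.6991%

CV = 57.6991%


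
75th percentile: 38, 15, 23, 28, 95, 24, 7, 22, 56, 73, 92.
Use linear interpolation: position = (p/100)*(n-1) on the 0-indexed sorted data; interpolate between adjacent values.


Sorted: 7, 15, 22, 23, 24, 28, 38, 56, 73, 92, 95
n = 11
Index = 75/100 * 10 = 7.5000
Lower = data[7] = 56, Upper = data[8] = 73
P75 = 56 + 0.5000*(17) = 64.5000

P75 = 64.5000


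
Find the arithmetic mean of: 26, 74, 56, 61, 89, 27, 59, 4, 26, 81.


Sum = 26 + 74 + 56 + 61 + 89 + 27 + 59 + 4 + 26 + 81 = 503
n = 10
Mean = 503/10 = 50.3000

Mean = 50.3000


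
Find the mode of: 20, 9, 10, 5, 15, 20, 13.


Frequencies: 5:1, 9:1, 10:1, 13:1, 15:1, 20:2
Max frequency = 2
Mode = 20

Mode = 20


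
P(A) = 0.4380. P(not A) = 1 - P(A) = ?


P(not A) = 1 - 0.4380 = 0.5620

P(not A) = 0.5620


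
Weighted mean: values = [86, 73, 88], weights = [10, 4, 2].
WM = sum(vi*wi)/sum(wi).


Numerator = 86*10 + 73*4 + 88*2 = 1328
Denominator = 10 + 4 + 2 = 16
WM = 1328/16 = 83.0000

WM = 83.0000


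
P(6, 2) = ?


P(6,2) = 6!/4!
= 720/24
= 30

P(6,2) = 30


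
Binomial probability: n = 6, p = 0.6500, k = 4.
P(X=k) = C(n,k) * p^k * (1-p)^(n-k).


C(6,4) = 15
p^4 = 0.178506
(1-p)^2 = 0.122500
P = 15 * 0.178506 * 0.122500 = 0.3280

P(X=4) = 0.3280


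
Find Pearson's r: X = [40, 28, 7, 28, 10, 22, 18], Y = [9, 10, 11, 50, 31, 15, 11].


Mean X = 21.8571, Mean Y = 19.5714
SD X = 10.561772, SD Y = 14.281428
Cov = -5.632653
r = -5.632653/(10.561772*14.281428) = -0.0373

r = -0.0373


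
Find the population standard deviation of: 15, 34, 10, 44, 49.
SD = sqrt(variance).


Mean = 30.4000
Variance = 239.4400
SD = sqrt(239.4400) = 15.4738

SD = 15.4738


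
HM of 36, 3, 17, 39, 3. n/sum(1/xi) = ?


Sum of reciprocals = 1/36 + 1/3 + 1/17 + 1/39 + 1/3 = 0.778909
HM = 5/0.778909 = 6.4192

HM = 6.4192


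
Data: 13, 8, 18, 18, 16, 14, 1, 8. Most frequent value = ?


Frequencies: 1:1, 8:2, 13:1, 14:1, 16:1, 18:2
Max frequency = 2
Mode = 8, 18

Mode = 8, 18


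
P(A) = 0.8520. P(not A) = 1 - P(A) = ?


P(not A) = 1 - 0.8520 = 0.1480

P(not A) = 0.1480


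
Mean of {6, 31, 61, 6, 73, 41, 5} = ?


Sum = 6 + 31 + 61 + 6 + 73 + 41 + 5 = 223
n = 7
Mean = 223/7 = 31.8571

Mean = 31.8571


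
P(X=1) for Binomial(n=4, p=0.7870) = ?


C(4,1) = 4
p^1 = 0.787000
(1-p)^3 = 0.009664
P = 4 * 0.787000 * 0.009664 = 0.0304

P(X=1) = 0.0304


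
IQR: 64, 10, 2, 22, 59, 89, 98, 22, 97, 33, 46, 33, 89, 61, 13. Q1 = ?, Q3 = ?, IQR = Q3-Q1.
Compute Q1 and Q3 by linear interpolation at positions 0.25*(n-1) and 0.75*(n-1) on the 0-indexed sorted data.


Sorted: 2, 10, 13, 22, 22, 33, 33, 46, 59, 61, 64, 89, 89, 97, 98
Q1 (25th %ile) = 22.0000
Q3 (75th %ile) = 76.5000
IQR = 76.5000 - 22.0000 = 54.5000

IQR = 54.5000


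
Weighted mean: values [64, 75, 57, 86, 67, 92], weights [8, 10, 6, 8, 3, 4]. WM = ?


Numerator = 64*8 + 75*10 + 57*6 + 86*8 + 67*3 + 92*4 = 2861
Denominator = 8 + 10 + 6 + 8 + 3 + 4 = 39
WM = 2861/39 = 73.3590

WM = 73.3590


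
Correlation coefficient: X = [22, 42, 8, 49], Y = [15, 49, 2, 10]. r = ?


Mean X = 30.2500, Mean Y = 19.0000
SD X = 16.223055, SD Y = 17.930421
Cov = 148.750000
r = 148.750000/(16.223055*17.930421) = 0.5114

r = 0.5114


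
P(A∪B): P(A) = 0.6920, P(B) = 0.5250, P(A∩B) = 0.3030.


P(A∪B) = 0.6920 + 0.5250 - 0.3030
= 1.2170 - 0.3030
= 0.9140

P(A∪B) = 0.9140


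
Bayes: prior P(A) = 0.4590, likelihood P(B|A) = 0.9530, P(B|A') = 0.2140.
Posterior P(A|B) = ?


P(B) = P(B|A)*P(A) + P(B|A')*P(A')
= 0.9530*0.4590 + 0.2140*0.5410
= 0.437427 + 0.115774 = 0.553201
P(A|B) = 0.437427/0.553201 = 0.7907

P(A|B) = 0.7907


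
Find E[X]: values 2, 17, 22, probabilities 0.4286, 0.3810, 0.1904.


E[X] = 2*0.4286 + 17*0.3810 + 22*0.1904
= 0.8572 + 6.4770 + 4.1888
= 11.5230

E[X] = 11.5230


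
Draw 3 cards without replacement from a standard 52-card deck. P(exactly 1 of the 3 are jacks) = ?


Hypergeometric: P(X=1) = C(4,1)·C(48,2) / C(52,3)
= 4 × 1128 / 22100
= 4512/22100 = 0.2042

P = 0.2042


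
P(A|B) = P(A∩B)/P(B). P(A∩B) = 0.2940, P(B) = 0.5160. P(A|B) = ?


P(A|B) = 0.2940/0.5160 = 0.5698

P(A|B) = 0.5698


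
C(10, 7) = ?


C(10,7) = 10!/(7! × 3!)
= 3628800/(5040 × 6)
= 120

C(10,7) = 120


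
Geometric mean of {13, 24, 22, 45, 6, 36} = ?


Product = 13 × 24 × 22 × 45 × 6 × 36 = 66718080
GM = 66718080^(1/6) = 20.1391

GM = 20.1391


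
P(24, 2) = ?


P(24,2) = 24!/22!
= 620448401733239439360000/1124000727777607680000
= 552

P(24,2) = 552


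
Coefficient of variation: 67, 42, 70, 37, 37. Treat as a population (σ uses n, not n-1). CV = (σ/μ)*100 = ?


Mean = 50.6000
SD = 14.7594
CV = (14.7594/50.6000)*100 = 29.1688%

CV = 29.1688%


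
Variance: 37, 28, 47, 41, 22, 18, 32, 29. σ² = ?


Mean = 31.7500
Squared deviations: 27.5625, 14.0625, 232.5625, 85.5625, 95.0625, 189.0625, 0.0625, 7.5625
Sum = 651.5000
Variance = 651.5000/8 = 81.4375

Variance = 81.4375


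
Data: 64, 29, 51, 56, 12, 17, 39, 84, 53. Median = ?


Sorted: 12, 17, 29, 39, 51, 53, 56, 64, 84
n = 9 (odd)
Middle value = 51

Median = 51


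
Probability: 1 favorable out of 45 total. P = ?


P = 1/45 = 0.0222

P = 0.0222


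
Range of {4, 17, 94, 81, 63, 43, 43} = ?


Max = 94, Min = 4
Range = 94 - 4 = 90

Range = 90


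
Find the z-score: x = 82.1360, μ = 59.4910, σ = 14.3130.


z = (82.1360 - 59.4910)/14.3130
= 22.6450/14.3130
= 1.5821

z = 1.5821


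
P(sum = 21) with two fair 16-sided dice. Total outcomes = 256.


Total outcomes = 16×16 = 256
Favorable (sum = 21): 12
P = 12/256 = 0.0469

P = 0.0469


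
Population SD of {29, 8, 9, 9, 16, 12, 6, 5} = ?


Mean = 11.7500
Variance = 52.9375
SD = sqrt(52.9375) = 7.2758

SD = 7.2758


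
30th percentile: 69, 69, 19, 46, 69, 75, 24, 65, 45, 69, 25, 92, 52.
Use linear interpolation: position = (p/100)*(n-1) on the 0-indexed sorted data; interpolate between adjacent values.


Sorted: 19, 24, 25, 45, 46, 52, 65, 69, 69, 69, 69, 75, 92
n = 13
Index = 30/100 * 12 = 3.6000
Lower = data[3] = 45, Upper = data[4] = 46
P30 = 45 + 0.6000*(1) = 45.6000

P30 = 45.6000


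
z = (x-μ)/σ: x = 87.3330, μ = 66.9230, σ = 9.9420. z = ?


z = (87.3330 - 66.9230)/9.9420
= 20.4100/9.9420
= 2.0529

z = 2.0529


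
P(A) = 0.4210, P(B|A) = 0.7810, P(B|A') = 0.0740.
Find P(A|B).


P(B) = P(B|A)*P(A) + P(B|A')*P(A')
= 0.7810*0.4210 + 0.0740*0.5790
= 0.328801 + 0.042846 = 0.371647
P(A|B) = 0.328801/0.371647 = 0.8847

P(A|B) = 0.8847


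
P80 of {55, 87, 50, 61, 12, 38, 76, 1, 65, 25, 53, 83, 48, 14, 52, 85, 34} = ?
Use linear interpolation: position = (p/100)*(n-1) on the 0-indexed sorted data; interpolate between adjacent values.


Sorted: 1, 12, 14, 25, 34, 38, 48, 50, 52, 53, 55, 61, 65, 76, 83, 85, 87
n = 17
Index = 80/100 * 16 = 12.8000
Lower = data[12] = 65, Upper = data[13] = 76
P80 = 65 + 0.8000*(11) = 73.8000

P80 = 73.8000


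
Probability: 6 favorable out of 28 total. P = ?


P = 6/28 = 0.2143

P = 0.2143


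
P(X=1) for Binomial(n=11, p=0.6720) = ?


C(11,1) = 11
p^1 = 0.672000
(1-p)^10 = 1.441247e-05
P = 11 * 0.672000 * 1.441247e-05 = 0.0001

P(X=1) = 0.0001


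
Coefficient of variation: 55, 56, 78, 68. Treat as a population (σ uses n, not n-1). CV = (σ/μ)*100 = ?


Mean = 64.2500
SD = 9.4439
CV = (9.4439/64.2500)*100 = 14.6987%

CV = 14.6987%


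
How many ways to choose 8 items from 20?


C(20,8) = 20!/(8! × 12!)
= 2432902008176640000/(40320 × 479001600)
= 125970

C(20,8) = 125970


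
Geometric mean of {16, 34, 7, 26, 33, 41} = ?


Product = 16 × 34 × 7 × 26 × 33 × 41 = 133957824
GM = 133957824^(1/6) = 22.6201

GM = 22.6201


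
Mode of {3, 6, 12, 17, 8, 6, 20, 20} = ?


Frequencies: 3:1, 6:2, 8:1, 12:1, 17:1, 20:2
Max frequency = 2
Mode = 6, 20

Mode = 6, 20


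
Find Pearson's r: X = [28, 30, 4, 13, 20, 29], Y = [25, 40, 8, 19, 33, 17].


Mean X = 20.6667, Mean Y = 23.6667
SD X = 9.551033, SD Y = 10.546195
Cov = 66.222222
r = 66.222222/(9.551033*10.546195) = 0.6574

r = 0.6574


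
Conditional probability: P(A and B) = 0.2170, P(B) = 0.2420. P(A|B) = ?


P(A|B) = 0.2170/0.2420 = 0.8967

P(A|B) = 0.8967


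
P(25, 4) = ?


P(25,4) = 25!/21!
= 15511210043330985984000000/51090942171709440000
= 303600

P(25,4) = 303600


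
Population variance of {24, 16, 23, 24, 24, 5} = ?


Mean = 19.3333
Squared deviations: 21.7778, 11.1111, 13.4444, 21.7778, 21.7778, 205.4444
Sum = 295.3333
Variance = 295.3333/6 = 49.2222

Variance = 49.2222


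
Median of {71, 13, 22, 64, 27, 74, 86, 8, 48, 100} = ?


Sorted: 8, 13, 22, 27, 48, 64, 71, 74, 86, 100
n = 10 (even)
Middle values: 48 and 64
Median = (48+64)/2 = 56.0000

Median = 56.0000


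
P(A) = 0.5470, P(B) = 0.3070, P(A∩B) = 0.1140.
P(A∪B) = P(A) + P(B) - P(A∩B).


P(A∪B) = 0.5470 + 0.3070 - 0.1140
= 0.8540 - 0.1140
= 0.7400

P(A∪B) = 0.7400


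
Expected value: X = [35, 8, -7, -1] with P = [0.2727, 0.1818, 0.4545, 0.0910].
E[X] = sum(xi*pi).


E[X] = 35*0.2727 + 8*0.1818 - 7*0.4545 - 1*0.0910
= 9.5445 + 1.4544 - 3.1815 - 0.0910
= 7.7264

E[X] = 7.7264


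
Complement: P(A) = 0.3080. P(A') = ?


P(not A) = 1 - 0.3080 = 0.6920

P(not A) = 0.6920


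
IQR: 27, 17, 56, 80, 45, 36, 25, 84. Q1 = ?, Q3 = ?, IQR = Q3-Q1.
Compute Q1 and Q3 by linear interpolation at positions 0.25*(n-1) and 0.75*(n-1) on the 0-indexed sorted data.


Sorted: 17, 25, 27, 36, 45, 56, 80, 84
Q1 (25th %ile) = 26.5000
Q3 (75th %ile) = 62.0000
IQR = 62.0000 - 26.5000 = 35.5000

IQR = 35.5000


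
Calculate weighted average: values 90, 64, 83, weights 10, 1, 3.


Numerator = 90*10 + 64*1 + 83*3 = 1213
Denominator = 10 + 1 + 3 = 14
WM = 1213/14 = 86.6429

WM = 86.6429


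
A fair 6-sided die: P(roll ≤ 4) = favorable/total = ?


Favorable outcomes (roll ≤ 4): 4
Total outcomes = 6
P = 4/6 = 0.6667

P = 0.6667


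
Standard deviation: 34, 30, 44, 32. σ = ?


Mean = 35.0000
Variance = 29.0000
SD = sqrt(29.0000) = 5.3852

SD = 5.3852


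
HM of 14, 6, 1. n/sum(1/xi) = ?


Sum of reciprocals = 1/14 + 1/6 + 1/1 = 1.238095
HM = 3/1.238095 = 2.4231

HM = 2.4231


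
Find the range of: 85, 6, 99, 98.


Max = 99, Min = 6
Range = 99 - 6 = 93

Range = 93


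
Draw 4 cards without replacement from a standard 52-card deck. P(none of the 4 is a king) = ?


P(no kings) = (48/52) × (47/51) × (46/50) × (45/49)
= 0.7187

P = 0.7187


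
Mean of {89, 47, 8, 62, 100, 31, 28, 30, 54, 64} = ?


Sum = 89 + 47 + 8 + 62 + 100 + 31 + 28 + 30 + 54 + 64 = 513
n = 10
Mean = 513/10 = 51.3000

Mean = 51.3000


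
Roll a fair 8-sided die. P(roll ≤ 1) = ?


Favorable outcomes (roll ≤ 1): 1
Total outcomes = 8
P = 1/8 = 0.1250

P = 0.1250


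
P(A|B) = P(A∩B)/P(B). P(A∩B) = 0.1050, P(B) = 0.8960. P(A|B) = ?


P(A|B) = 0.1050/0.8960 = 0.1172

P(A|B) = 0.1172


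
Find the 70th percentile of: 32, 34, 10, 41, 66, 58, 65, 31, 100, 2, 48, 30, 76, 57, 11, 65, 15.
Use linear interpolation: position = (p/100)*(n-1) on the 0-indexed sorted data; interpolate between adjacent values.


Sorted: 2, 10, 11, 15, 30, 31, 32, 34, 41, 48, 57, 58, 65, 65, 66, 76, 100
n = 17
Index = 70/100 * 16 = 11.2000
Lower = data[11] = 58, Upper = data[12] = 65
P70 = 58 + 0.2000*(7) = 59.4000

P70 = 59.4000


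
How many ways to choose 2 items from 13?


C(13,2) = 13!/(2! × 11!)
= 6227020800/(2 × 39916800)
= 78

C(13,2) = 78


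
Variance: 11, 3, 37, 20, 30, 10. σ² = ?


Mean = 18.5000
Squared deviations: 56.2500, 240.2500, 342.2500, 2.2500, 132.2500, 72.2500
Sum = 845.5000
Variance = 845.5000/6 = 140.9167

Variance = 140.9167


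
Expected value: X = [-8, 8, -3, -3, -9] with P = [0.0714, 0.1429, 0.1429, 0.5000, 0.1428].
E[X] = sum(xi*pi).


E[X] = -8*0.0714 + 8*0.1429 - 3*0.1429 - 3*0.5000 - 9*0.1428
= -0.5712 + 1.1432 - 0.4287 - 1.5000 - 1.2852
= -2.6419

E[X] = -2.6419


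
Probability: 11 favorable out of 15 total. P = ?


P = 11/15 = 0.7333

P = 0.7333


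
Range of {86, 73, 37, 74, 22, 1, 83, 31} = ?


Max = 86, Min = 1
Range = 86 - 1 = 85

Range = 85


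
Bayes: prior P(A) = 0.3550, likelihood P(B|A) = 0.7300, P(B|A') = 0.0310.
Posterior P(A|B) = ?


P(B) = P(B|A)*P(A) + P(B|A')*P(A')
= 0.7300*0.3550 + 0.0310*0.6450
= 0.259150 + 0.019995 = 0.279145
P(A|B) = 0.259150/0.279145 = 0.9284

P(A|B) = 0.9284


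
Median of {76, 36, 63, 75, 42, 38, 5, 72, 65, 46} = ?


Sorted: 5, 36, 38, 42, 46, 63, 65, 72, 75, 76
n = 10 (even)
Middle values: 46 and 63
Median = (46+63)/2 = 54.5000

Median = 54.5000


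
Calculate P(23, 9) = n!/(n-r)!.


P(23,9) = 23!/14!
= 25852016738884976640000/87178291200
= 296541907200

P(23,9) = 296541907200


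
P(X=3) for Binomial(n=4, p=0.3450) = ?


C(4,3) = 4
p^3 = 0.041064
(1-p)^1 = 0.655000
P = 4 * 0.041064 * 0.655000 = 0.1076

P(X=3) = 0.1076


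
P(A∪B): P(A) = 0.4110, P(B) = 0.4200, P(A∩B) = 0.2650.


P(A∪B) = 0.4110 + 0.4200 - 0.2650
= 0.8310 - 0.2650
= 0.5660

P(A∪B) = 0.5660


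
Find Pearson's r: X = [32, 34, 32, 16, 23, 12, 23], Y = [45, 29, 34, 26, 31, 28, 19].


Mean X = 24.5714, Mean Y = 30.2857
SD X = 7.889544, SD Y = 7.401048
Cov = 29.551020
r = 29.551020/(7.889544*7.401048) = 0.5061

r = 0.5061


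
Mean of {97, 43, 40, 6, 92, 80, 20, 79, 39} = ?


Sum = 97 + 43 + 40 + 6 + 92 + 80 + 20 + 79 + 39 = 496
n = 9
Mean = 496/9 = 55.1111

Mean = 55.1111


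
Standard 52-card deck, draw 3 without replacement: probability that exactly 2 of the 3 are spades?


Hypergeometric: P(X=2) = C(13,2)·C(39,1) / C(52,3)
= 78 × 39 / 22100
= 3042/22100 = 0.1376

P = 0.1376


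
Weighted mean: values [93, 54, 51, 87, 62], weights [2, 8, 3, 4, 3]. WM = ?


Numerator = 93*2 + 54*8 + 51*3 + 87*4 + 62*3 = 1305
Denominator = 2 + 8 + 3 + 4 + 3 = 20
WM = 1305/20 = 65.2500

WM = 65.2500


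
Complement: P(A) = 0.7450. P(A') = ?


P(not A) = 1 - 0.7450 = 0.2550

P(not A) = 0.2550


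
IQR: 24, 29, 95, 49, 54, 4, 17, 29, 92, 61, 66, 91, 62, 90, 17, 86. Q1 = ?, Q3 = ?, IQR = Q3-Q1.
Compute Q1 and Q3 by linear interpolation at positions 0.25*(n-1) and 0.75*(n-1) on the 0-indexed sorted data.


Sorted: 4, 17, 17, 24, 29, 29, 49, 54, 61, 62, 66, 86, 90, 91, 92, 95
Q1 (25th %ile) = 27.7500
Q3 (75th %ile) = 87.0000
IQR = 87.0000 - 27.7500 = 59.2500

IQR = 59.2500


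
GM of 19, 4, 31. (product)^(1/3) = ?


Product = 19 × 4 × 31 = 2356
GM = 2356^(1/3) = 13.3063

GM = 13.3063


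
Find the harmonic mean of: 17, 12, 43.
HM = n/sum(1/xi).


Sum of reciprocals = 1/17 + 1/12 + 1/43 = 0.165413
HM = 3/0.165413 = 18.1365

HM = 18.1365


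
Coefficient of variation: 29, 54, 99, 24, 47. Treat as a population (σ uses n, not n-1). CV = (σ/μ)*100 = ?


Mean = 50.6000
SD = 26.6128
CV = (26.6128/50.6000)*100 = 52.5944%

CV = 52.5944%


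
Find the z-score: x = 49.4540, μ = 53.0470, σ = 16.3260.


z = (49.4540 - 53.0470)/16.3260
= -3.5930/16.3260
= -0.2201

z = -0.2201


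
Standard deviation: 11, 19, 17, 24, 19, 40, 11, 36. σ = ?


Mean = 22.1250
Variance = 101.1094
SD = sqrt(101.1094) = 10.0553

SD = 10.0553


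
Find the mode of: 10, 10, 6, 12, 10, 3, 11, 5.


Frequencies: 3:1, 5:1, 6:1, 10:3, 11:1, 12:1
Max frequency = 3
Mode = 10

Mode = 10


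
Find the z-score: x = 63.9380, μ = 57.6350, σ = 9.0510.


z = (63.9380 - 57.6350)/9.0510
= 6.3030/9.0510
= 0.6964

z = 0.6964


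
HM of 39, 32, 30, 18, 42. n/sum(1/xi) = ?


Sum of reciprocals = 1/39 + 1/32 + 1/30 + 1/18 + 1/42 = 0.169589
HM = 5/0.169589 = 29.4830

HM = 29.4830


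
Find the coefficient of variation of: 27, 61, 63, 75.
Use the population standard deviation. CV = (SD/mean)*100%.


Mean = 56.5000
SD = 17.8536
CV = (17.8536/56.5000)*100 = 31.5992%

CV = 31.5992%


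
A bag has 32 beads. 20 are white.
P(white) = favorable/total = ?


P = 20/32 = 0.6250

P = 0.6250


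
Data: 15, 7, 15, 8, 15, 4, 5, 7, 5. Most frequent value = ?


Frequencies: 4:1, 5:2, 7:2, 8:1, 15:3
Max frequency = 3
Mode = 15

Mode = 15


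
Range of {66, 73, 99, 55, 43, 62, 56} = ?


Max = 99, Min = 43
Range = 99 - 43 = 56

Range = 56


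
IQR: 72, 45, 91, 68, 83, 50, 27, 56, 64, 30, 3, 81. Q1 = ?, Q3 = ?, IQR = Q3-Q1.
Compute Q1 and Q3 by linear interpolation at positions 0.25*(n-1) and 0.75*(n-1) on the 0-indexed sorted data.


Sorted: 3, 27, 30, 45, 50, 56, 64, 68, 72, 81, 83, 91
Q1 (25th %ile) = 41.2500
Q3 (75th %ile) = 74.2500
IQR = 74.2500 - 41.2500 = 33.0000

IQR = 33.0000


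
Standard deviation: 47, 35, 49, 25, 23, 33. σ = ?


Mean = 35.3333
Variance = 97.8889
SD = sqrt(97.8889) = 9.8939

SD = 9.8939


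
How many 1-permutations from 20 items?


P(20,1) = 20!/19!
= 2432902008176640000/121645100408832000
= 20

P(20,1) = 20


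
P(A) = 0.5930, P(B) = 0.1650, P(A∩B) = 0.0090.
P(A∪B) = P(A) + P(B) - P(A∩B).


P(A∪B) = 0.5930 + 0.1650 - 0.0090
= 0.7580 - 0.0090
= 0.7490

P(A∪B) = 0.7490
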